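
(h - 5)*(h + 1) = h^2 - 4*h - 5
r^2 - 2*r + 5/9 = (r - 5/3)*(r - 1/3)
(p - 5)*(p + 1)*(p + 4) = p^3 - 21*p - 20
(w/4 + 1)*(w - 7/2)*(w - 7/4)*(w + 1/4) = w^4/4 - w^3/4 - 243*w^2/64 + 665*w/128 + 49/32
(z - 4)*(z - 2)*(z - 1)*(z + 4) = z^4 - 3*z^3 - 14*z^2 + 48*z - 32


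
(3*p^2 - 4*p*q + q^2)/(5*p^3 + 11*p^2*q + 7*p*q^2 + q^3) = (3*p^2 - 4*p*q + q^2)/(5*p^3 + 11*p^2*q + 7*p*q^2 + q^3)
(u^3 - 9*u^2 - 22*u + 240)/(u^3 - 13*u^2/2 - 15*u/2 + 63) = 2*(u^2 - 3*u - 40)/(2*u^2 - u - 21)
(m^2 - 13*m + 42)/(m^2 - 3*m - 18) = (m - 7)/(m + 3)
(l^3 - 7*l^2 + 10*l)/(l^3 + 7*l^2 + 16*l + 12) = l*(l^2 - 7*l + 10)/(l^3 + 7*l^2 + 16*l + 12)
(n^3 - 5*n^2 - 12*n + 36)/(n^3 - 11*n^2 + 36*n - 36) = (n + 3)/(n - 3)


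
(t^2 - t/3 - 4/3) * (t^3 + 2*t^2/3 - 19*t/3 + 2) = t^5 + t^4/3 - 71*t^3/9 + 29*t^2/9 + 70*t/9 - 8/3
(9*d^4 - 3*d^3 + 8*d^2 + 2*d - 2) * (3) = 27*d^4 - 9*d^3 + 24*d^2 + 6*d - 6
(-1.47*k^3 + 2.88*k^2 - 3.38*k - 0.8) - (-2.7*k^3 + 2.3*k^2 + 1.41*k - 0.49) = 1.23*k^3 + 0.58*k^2 - 4.79*k - 0.31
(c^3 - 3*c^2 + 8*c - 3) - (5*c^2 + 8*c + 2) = c^3 - 8*c^2 - 5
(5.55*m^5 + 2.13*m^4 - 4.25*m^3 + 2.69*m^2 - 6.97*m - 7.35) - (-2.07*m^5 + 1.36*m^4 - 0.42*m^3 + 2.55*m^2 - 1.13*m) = 7.62*m^5 + 0.77*m^4 - 3.83*m^3 + 0.14*m^2 - 5.84*m - 7.35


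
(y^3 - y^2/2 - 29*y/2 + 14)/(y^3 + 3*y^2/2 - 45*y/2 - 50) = (2*y^2 - 9*y + 7)/(2*y^2 - 5*y - 25)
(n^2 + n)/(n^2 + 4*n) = (n + 1)/(n + 4)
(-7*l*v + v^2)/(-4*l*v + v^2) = (7*l - v)/(4*l - v)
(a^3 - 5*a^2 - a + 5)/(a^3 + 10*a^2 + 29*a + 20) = (a^2 - 6*a + 5)/(a^2 + 9*a + 20)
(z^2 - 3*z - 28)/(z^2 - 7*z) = (z + 4)/z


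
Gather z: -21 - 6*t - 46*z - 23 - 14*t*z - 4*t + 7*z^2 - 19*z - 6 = -10*t + 7*z^2 + z*(-14*t - 65) - 50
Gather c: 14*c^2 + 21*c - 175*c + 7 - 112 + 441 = 14*c^2 - 154*c + 336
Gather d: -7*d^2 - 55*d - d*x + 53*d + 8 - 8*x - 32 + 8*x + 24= -7*d^2 + d*(-x - 2)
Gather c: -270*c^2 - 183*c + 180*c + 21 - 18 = -270*c^2 - 3*c + 3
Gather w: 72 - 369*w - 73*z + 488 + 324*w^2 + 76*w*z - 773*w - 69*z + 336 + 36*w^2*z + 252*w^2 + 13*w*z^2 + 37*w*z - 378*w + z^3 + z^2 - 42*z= w^2*(36*z + 576) + w*(13*z^2 + 113*z - 1520) + z^3 + z^2 - 184*z + 896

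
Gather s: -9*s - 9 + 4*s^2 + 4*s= 4*s^2 - 5*s - 9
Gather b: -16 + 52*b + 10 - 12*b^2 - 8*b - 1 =-12*b^2 + 44*b - 7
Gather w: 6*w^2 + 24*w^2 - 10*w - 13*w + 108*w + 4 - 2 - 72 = 30*w^2 + 85*w - 70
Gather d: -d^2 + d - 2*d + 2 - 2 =-d^2 - d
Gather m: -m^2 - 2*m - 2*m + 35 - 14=-m^2 - 4*m + 21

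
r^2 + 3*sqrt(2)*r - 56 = (r - 4*sqrt(2))*(r + 7*sqrt(2))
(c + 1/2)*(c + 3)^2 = c^3 + 13*c^2/2 + 12*c + 9/2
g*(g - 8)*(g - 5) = g^3 - 13*g^2 + 40*g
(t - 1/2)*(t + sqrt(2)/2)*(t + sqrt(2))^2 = t^4 - t^3/2 + 5*sqrt(2)*t^3/2 - 5*sqrt(2)*t^2/4 + 4*t^2 - 2*t + sqrt(2)*t - sqrt(2)/2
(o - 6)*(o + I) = o^2 - 6*o + I*o - 6*I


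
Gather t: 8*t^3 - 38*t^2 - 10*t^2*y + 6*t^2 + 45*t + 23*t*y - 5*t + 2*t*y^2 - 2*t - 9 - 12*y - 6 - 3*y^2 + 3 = 8*t^3 + t^2*(-10*y - 32) + t*(2*y^2 + 23*y + 38) - 3*y^2 - 12*y - 12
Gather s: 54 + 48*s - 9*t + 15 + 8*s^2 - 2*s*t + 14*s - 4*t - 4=8*s^2 + s*(62 - 2*t) - 13*t + 65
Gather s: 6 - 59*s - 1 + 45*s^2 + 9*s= 45*s^2 - 50*s + 5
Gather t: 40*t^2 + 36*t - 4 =40*t^2 + 36*t - 4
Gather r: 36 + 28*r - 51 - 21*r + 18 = 7*r + 3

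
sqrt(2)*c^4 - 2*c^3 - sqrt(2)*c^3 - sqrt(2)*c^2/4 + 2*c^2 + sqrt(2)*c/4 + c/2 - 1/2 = (c - 1)*(c - 1/2)*(c - sqrt(2))*(sqrt(2)*c + sqrt(2)/2)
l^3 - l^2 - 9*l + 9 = (l - 3)*(l - 1)*(l + 3)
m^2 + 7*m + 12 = (m + 3)*(m + 4)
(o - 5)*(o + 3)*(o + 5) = o^3 + 3*o^2 - 25*o - 75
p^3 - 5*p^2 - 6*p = p*(p - 6)*(p + 1)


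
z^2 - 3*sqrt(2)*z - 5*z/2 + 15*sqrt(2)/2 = (z - 5/2)*(z - 3*sqrt(2))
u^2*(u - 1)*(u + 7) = u^4 + 6*u^3 - 7*u^2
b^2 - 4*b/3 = b*(b - 4/3)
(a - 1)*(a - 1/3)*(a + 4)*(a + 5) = a^4 + 23*a^3/3 + 25*a^2/3 - 71*a/3 + 20/3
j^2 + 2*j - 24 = (j - 4)*(j + 6)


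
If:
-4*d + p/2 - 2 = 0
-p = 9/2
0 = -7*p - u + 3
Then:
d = -17/16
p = -9/2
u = 69/2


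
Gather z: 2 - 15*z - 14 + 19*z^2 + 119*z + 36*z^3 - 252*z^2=36*z^3 - 233*z^2 + 104*z - 12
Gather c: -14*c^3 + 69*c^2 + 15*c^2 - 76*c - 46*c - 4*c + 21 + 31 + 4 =-14*c^3 + 84*c^2 - 126*c + 56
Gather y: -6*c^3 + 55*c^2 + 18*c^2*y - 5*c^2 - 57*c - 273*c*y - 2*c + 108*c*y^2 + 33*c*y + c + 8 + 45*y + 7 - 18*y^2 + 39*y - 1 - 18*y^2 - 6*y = -6*c^3 + 50*c^2 - 58*c + y^2*(108*c - 36) + y*(18*c^2 - 240*c + 78) + 14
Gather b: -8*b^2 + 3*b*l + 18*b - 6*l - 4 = -8*b^2 + b*(3*l + 18) - 6*l - 4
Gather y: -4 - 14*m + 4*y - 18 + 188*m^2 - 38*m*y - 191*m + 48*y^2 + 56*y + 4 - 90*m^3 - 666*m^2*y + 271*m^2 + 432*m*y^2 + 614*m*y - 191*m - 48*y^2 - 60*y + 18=-90*m^3 + 459*m^2 + 432*m*y^2 - 396*m + y*(-666*m^2 + 576*m)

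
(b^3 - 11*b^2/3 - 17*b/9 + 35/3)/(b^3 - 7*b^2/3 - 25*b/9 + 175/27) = 3*(b - 3)/(3*b - 5)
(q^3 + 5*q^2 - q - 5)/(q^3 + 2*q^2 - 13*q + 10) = (q + 1)/(q - 2)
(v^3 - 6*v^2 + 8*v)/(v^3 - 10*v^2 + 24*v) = (v - 2)/(v - 6)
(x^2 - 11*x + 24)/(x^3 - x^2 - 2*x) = (-x^2 + 11*x - 24)/(x*(-x^2 + x + 2))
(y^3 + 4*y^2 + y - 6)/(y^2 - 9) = (y^2 + y - 2)/(y - 3)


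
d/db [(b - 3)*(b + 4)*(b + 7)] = 3*b^2 + 16*b - 5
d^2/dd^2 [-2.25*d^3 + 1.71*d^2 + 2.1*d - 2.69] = 3.42 - 13.5*d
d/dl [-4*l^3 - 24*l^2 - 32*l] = -12*l^2 - 48*l - 32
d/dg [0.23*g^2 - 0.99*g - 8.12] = 0.46*g - 0.99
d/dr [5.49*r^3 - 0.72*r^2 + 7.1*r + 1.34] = 16.47*r^2 - 1.44*r + 7.1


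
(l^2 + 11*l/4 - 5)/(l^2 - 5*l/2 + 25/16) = 4*(l + 4)/(4*l - 5)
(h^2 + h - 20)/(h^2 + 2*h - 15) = (h - 4)/(h - 3)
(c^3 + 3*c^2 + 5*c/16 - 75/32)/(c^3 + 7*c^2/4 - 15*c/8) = (c + 5/4)/c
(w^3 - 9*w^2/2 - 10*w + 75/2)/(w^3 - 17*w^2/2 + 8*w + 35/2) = (w^2 - 2*w - 15)/(w^2 - 6*w - 7)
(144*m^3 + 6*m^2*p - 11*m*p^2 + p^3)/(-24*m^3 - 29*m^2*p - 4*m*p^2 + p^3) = (-6*m + p)/(m + p)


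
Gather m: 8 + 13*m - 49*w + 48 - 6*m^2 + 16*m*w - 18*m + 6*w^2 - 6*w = -6*m^2 + m*(16*w - 5) + 6*w^2 - 55*w + 56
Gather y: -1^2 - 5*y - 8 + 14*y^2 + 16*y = 14*y^2 + 11*y - 9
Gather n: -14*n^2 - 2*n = -14*n^2 - 2*n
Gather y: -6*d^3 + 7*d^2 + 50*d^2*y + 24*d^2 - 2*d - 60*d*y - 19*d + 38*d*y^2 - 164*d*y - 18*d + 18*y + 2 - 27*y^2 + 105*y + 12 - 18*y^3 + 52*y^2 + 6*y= -6*d^3 + 31*d^2 - 39*d - 18*y^3 + y^2*(38*d + 25) + y*(50*d^2 - 224*d + 129) + 14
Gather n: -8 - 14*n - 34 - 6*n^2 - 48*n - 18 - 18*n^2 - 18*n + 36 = -24*n^2 - 80*n - 24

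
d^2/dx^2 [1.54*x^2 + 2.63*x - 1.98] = 3.08000000000000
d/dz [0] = 0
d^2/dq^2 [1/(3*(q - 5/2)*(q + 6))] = 4*(4*(q + 6)^2 + 2*(q + 6)*(2*q - 5) + (2*q - 5)^2)/(3*(q + 6)^3*(2*q - 5)^3)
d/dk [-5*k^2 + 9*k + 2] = 9 - 10*k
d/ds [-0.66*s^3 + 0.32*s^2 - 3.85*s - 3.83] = -1.98*s^2 + 0.64*s - 3.85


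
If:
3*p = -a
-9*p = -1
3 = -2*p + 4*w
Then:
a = -1/3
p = 1/9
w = 29/36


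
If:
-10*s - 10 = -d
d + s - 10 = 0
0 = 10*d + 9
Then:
No Solution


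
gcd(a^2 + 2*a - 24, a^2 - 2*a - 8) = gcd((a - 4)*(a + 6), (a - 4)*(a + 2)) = a - 4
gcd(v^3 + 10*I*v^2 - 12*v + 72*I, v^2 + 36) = v + 6*I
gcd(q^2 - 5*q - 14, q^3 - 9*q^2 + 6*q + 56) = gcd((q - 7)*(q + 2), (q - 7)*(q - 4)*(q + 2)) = q^2 - 5*q - 14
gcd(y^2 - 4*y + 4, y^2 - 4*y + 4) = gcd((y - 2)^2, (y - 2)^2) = y^2 - 4*y + 4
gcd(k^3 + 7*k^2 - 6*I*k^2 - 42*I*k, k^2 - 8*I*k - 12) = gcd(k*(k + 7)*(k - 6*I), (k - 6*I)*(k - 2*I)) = k - 6*I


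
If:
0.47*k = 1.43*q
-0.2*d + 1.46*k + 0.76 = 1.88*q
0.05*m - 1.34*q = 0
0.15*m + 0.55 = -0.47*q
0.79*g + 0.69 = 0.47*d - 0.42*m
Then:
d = 2.23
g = 2.20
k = -0.37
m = -3.28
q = -0.12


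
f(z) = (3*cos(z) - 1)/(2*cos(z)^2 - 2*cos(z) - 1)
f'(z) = (4*sin(z)*cos(z) - 2*sin(z))*(3*cos(z) - 1)/(2*cos(z)^2 - 2*cos(z) - 1)^2 - 3*sin(z)/(2*cos(z)^2 - 2*cos(z) - 1) = (6*cos(z)^2 - 4*cos(z) + 5)*sin(z)/(2*cos(z) - cos(2*z))^2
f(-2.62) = -1.61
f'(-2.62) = -1.29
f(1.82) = 4.52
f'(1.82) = 41.51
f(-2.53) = -1.75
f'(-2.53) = -1.80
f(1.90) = 13.64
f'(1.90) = 314.11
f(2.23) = -2.91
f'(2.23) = 8.06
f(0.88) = -0.62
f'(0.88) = 1.76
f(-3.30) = -1.35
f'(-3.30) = 0.27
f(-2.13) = -4.15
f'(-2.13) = -19.19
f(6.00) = -1.75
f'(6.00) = -1.61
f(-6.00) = -1.75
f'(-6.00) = 1.61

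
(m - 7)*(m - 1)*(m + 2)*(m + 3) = m^4 - 3*m^3 - 27*m^2 - 13*m + 42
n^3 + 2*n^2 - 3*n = n*(n - 1)*(n + 3)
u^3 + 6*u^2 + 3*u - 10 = (u - 1)*(u + 2)*(u + 5)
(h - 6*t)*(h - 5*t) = h^2 - 11*h*t + 30*t^2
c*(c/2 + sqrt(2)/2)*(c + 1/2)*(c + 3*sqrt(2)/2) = c^4/2 + c^3/4 + 5*sqrt(2)*c^3/4 + 5*sqrt(2)*c^2/8 + 3*c^2/2 + 3*c/4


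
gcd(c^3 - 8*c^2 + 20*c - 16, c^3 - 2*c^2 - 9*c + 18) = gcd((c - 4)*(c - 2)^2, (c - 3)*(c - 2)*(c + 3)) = c - 2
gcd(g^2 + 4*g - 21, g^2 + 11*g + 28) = g + 7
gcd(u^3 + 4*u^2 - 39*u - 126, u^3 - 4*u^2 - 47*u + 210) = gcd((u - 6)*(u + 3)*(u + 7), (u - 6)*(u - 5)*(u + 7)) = u^2 + u - 42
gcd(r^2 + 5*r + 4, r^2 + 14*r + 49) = 1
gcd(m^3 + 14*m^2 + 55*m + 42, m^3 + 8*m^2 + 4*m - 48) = m + 6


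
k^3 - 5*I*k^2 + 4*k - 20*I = (k - 5*I)*(k - 2*I)*(k + 2*I)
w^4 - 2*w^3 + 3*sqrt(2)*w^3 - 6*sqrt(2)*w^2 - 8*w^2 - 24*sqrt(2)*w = w*(w - 4)*(w + 2)*(w + 3*sqrt(2))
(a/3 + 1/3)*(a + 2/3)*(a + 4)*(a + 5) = a^4/3 + 32*a^3/9 + 107*a^2/9 + 118*a/9 + 40/9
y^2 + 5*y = y*(y + 5)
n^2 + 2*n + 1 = (n + 1)^2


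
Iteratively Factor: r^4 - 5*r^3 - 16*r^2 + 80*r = (r + 4)*(r^3 - 9*r^2 + 20*r) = (r - 5)*(r + 4)*(r^2 - 4*r) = (r - 5)*(r - 4)*(r + 4)*(r)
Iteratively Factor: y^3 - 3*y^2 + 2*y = (y - 1)*(y^2 - 2*y) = (y - 2)*(y - 1)*(y)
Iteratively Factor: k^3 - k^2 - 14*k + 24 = (k - 3)*(k^2 + 2*k - 8) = (k - 3)*(k + 4)*(k - 2)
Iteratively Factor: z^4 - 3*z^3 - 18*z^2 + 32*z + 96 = (z + 3)*(z^3 - 6*z^2 + 32) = (z - 4)*(z + 3)*(z^2 - 2*z - 8) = (z - 4)*(z + 2)*(z + 3)*(z - 4)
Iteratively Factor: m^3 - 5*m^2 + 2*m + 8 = (m + 1)*(m^2 - 6*m + 8) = (m - 2)*(m + 1)*(m - 4)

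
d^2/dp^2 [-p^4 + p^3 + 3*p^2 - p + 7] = -12*p^2 + 6*p + 6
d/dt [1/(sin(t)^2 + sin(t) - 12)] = -(2*sin(t) + 1)*cos(t)/(sin(t)^2 + sin(t) - 12)^2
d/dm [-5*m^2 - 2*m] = -10*m - 2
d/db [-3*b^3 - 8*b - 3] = -9*b^2 - 8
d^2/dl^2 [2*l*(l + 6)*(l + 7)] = 12*l + 52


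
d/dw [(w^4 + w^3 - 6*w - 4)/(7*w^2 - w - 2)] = 2*(7*w^5 + 2*w^4 - 5*w^3 + 18*w^2 + 28*w + 4)/(49*w^4 - 14*w^3 - 27*w^2 + 4*w + 4)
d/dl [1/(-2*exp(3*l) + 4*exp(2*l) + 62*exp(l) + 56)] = (3*exp(2*l) - 4*exp(l) - 31)*exp(l)/(2*(-exp(3*l) + 2*exp(2*l) + 31*exp(l) + 28)^2)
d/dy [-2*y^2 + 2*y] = 2 - 4*y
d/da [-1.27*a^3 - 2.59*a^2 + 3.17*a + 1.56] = -3.81*a^2 - 5.18*a + 3.17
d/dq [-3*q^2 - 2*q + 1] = -6*q - 2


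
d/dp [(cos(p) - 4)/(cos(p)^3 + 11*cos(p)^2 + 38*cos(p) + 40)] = (-173*cos(p) - cos(2*p) + cos(3*p) - 385)*sin(p)/(2*(cos(p)^3 + 11*cos(p)^2 + 38*cos(p) + 40)^2)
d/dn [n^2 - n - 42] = 2*n - 1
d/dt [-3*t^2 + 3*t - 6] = 3 - 6*t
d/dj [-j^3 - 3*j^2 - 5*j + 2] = -3*j^2 - 6*j - 5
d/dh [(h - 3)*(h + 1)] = 2*h - 2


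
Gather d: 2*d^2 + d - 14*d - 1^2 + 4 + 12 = 2*d^2 - 13*d + 15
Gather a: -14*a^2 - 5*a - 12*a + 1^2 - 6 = -14*a^2 - 17*a - 5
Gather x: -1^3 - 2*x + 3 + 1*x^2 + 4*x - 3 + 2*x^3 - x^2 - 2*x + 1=2*x^3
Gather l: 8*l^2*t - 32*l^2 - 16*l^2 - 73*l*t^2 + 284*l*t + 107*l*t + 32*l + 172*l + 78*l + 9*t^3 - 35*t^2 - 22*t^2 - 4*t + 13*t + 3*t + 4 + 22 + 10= l^2*(8*t - 48) + l*(-73*t^2 + 391*t + 282) + 9*t^3 - 57*t^2 + 12*t + 36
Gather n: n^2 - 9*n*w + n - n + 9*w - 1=n^2 - 9*n*w + 9*w - 1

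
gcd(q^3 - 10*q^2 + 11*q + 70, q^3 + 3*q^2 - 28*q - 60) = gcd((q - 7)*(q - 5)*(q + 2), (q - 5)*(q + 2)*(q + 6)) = q^2 - 3*q - 10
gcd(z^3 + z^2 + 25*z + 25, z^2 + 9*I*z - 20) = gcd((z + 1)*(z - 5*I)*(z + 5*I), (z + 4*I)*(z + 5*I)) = z + 5*I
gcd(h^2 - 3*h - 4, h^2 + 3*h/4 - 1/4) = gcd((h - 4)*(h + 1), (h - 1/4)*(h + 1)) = h + 1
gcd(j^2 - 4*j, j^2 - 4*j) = j^2 - 4*j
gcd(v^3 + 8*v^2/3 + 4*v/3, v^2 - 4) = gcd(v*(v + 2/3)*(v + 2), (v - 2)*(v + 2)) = v + 2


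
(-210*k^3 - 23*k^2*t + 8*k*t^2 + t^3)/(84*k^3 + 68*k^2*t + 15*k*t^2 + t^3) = (-5*k + t)/(2*k + t)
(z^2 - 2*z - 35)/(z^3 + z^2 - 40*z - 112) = (z + 5)/(z^2 + 8*z + 16)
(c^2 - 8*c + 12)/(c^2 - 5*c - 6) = (c - 2)/(c + 1)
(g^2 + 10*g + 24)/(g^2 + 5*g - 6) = (g + 4)/(g - 1)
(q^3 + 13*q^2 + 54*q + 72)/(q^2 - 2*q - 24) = (q^2 + 9*q + 18)/(q - 6)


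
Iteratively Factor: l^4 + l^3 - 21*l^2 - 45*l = (l + 3)*(l^3 - 2*l^2 - 15*l) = l*(l + 3)*(l^2 - 2*l - 15) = l*(l - 5)*(l + 3)*(l + 3)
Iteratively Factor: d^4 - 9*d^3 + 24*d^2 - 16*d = (d)*(d^3 - 9*d^2 + 24*d - 16) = d*(d - 4)*(d^2 - 5*d + 4) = d*(d - 4)^2*(d - 1)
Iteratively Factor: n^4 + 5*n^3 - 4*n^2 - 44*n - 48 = (n - 3)*(n^3 + 8*n^2 + 20*n + 16) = (n - 3)*(n + 2)*(n^2 + 6*n + 8) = (n - 3)*(n + 2)*(n + 4)*(n + 2)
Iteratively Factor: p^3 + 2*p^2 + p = (p + 1)*(p^2 + p) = (p + 1)^2*(p)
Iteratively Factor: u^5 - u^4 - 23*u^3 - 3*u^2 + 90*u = (u + 3)*(u^4 - 4*u^3 - 11*u^2 + 30*u) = (u - 5)*(u + 3)*(u^3 + u^2 - 6*u) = (u - 5)*(u + 3)^2*(u^2 - 2*u) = (u - 5)*(u - 2)*(u + 3)^2*(u)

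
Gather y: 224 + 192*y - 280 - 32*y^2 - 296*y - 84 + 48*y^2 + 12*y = 16*y^2 - 92*y - 140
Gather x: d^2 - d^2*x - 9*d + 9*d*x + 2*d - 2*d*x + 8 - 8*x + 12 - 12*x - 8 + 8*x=d^2 - 7*d + x*(-d^2 + 7*d - 12) + 12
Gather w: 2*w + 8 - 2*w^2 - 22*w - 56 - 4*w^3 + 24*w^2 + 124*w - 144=-4*w^3 + 22*w^2 + 104*w - 192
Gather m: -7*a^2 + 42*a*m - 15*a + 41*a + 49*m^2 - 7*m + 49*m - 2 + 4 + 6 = -7*a^2 + 26*a + 49*m^2 + m*(42*a + 42) + 8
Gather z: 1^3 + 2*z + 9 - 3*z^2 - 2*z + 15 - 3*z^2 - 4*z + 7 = -6*z^2 - 4*z + 32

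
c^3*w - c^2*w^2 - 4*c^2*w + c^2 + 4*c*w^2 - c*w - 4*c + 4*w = (c - 4)*(c - w)*(c*w + 1)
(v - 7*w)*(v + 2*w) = v^2 - 5*v*w - 14*w^2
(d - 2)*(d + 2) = d^2 - 4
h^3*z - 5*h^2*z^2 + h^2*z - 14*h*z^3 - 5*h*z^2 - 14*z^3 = (h - 7*z)*(h + 2*z)*(h*z + z)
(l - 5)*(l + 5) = l^2 - 25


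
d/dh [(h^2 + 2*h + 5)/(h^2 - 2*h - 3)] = 4*(-h^2 - 4*h + 1)/(h^4 - 4*h^3 - 2*h^2 + 12*h + 9)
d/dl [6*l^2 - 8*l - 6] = 12*l - 8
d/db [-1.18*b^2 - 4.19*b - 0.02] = -2.36*b - 4.19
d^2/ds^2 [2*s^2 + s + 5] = 4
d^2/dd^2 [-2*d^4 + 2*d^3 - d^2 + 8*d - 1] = -24*d^2 + 12*d - 2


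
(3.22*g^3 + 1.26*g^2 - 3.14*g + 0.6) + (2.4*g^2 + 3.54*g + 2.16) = 3.22*g^3 + 3.66*g^2 + 0.4*g + 2.76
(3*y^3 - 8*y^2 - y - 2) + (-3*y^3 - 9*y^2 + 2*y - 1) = -17*y^2 + y - 3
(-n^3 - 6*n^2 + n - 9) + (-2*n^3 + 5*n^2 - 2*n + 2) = -3*n^3 - n^2 - n - 7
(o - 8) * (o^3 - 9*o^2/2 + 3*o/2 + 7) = o^4 - 25*o^3/2 + 75*o^2/2 - 5*o - 56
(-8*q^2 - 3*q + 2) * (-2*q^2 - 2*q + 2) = 16*q^4 + 22*q^3 - 14*q^2 - 10*q + 4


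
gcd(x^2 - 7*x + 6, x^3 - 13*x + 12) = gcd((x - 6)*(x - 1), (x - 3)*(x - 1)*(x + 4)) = x - 1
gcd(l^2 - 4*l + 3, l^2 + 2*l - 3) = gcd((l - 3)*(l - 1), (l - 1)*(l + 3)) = l - 1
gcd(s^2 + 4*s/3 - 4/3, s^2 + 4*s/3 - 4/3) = s^2 + 4*s/3 - 4/3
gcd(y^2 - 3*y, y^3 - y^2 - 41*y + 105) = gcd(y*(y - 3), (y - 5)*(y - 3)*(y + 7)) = y - 3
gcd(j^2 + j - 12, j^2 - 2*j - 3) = j - 3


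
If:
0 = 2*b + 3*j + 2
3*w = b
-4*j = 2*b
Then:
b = -4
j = 2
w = -4/3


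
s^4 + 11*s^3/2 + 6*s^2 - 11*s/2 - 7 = (s - 1)*(s + 1)*(s + 2)*(s + 7/2)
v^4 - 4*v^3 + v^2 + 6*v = v*(v - 3)*(v - 2)*(v + 1)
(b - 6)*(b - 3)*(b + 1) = b^3 - 8*b^2 + 9*b + 18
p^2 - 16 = (p - 4)*(p + 4)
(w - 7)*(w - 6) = w^2 - 13*w + 42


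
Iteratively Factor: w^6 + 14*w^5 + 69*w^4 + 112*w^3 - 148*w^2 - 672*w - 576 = (w + 4)*(w^5 + 10*w^4 + 29*w^3 - 4*w^2 - 132*w - 144) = (w + 3)*(w + 4)*(w^4 + 7*w^3 + 8*w^2 - 28*w - 48) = (w + 3)^2*(w + 4)*(w^3 + 4*w^2 - 4*w - 16) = (w - 2)*(w + 3)^2*(w + 4)*(w^2 + 6*w + 8) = (w - 2)*(w + 3)^2*(w + 4)^2*(w + 2)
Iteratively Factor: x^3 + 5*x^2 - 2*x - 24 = (x + 3)*(x^2 + 2*x - 8) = (x - 2)*(x + 3)*(x + 4)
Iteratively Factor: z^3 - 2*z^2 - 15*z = (z - 5)*(z^2 + 3*z) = z*(z - 5)*(z + 3)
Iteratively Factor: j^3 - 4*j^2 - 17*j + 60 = (j - 3)*(j^2 - j - 20) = (j - 5)*(j - 3)*(j + 4)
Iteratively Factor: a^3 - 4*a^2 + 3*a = (a - 3)*(a^2 - a) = a*(a - 3)*(a - 1)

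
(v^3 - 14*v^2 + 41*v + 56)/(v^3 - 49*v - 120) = (v^2 - 6*v - 7)/(v^2 + 8*v + 15)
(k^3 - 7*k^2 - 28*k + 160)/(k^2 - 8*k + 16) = (k^2 - 3*k - 40)/(k - 4)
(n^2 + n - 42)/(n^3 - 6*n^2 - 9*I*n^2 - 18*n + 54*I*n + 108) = (n + 7)/(n^2 - 9*I*n - 18)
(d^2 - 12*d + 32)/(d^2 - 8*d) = (d - 4)/d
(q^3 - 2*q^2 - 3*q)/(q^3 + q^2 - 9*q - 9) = q/(q + 3)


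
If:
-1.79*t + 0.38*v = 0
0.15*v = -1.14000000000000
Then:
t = -1.61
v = -7.60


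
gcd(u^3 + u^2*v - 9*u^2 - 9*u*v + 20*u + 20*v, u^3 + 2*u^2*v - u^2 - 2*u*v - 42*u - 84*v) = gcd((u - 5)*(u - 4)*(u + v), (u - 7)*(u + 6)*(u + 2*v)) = 1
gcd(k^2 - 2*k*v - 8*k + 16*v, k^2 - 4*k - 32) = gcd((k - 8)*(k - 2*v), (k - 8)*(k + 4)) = k - 8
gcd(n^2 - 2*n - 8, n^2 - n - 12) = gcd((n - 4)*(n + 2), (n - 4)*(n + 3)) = n - 4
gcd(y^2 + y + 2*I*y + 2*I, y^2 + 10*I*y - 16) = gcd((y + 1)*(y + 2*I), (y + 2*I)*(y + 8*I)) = y + 2*I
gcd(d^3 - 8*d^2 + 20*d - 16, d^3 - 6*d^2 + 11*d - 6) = d - 2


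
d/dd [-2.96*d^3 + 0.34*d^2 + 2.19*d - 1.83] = -8.88*d^2 + 0.68*d + 2.19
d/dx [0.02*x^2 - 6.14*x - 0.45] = 0.04*x - 6.14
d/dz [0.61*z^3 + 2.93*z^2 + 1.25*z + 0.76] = 1.83*z^2 + 5.86*z + 1.25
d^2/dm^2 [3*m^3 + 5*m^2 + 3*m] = 18*m + 10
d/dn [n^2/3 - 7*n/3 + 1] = 2*n/3 - 7/3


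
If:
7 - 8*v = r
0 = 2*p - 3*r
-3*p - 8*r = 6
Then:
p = -18/25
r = -12/25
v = 187/200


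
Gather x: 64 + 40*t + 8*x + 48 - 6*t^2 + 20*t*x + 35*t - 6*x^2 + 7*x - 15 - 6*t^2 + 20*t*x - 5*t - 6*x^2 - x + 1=-12*t^2 + 70*t - 12*x^2 + x*(40*t + 14) + 98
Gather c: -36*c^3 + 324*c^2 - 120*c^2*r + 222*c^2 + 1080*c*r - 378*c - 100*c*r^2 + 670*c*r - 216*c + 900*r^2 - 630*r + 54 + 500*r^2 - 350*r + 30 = -36*c^3 + c^2*(546 - 120*r) + c*(-100*r^2 + 1750*r - 594) + 1400*r^2 - 980*r + 84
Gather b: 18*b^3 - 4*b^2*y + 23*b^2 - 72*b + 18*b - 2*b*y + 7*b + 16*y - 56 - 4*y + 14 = 18*b^3 + b^2*(23 - 4*y) + b*(-2*y - 47) + 12*y - 42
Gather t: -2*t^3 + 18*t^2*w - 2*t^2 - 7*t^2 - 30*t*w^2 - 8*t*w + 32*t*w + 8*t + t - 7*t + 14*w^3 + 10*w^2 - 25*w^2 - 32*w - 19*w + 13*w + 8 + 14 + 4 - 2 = -2*t^3 + t^2*(18*w - 9) + t*(-30*w^2 + 24*w + 2) + 14*w^3 - 15*w^2 - 38*w + 24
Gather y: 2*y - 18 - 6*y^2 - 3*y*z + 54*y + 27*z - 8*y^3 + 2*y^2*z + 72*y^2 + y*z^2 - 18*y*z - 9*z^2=-8*y^3 + y^2*(2*z + 66) + y*(z^2 - 21*z + 56) - 9*z^2 + 27*z - 18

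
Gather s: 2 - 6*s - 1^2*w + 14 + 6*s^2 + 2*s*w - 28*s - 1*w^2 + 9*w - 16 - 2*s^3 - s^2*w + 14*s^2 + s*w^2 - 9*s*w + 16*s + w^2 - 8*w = -2*s^3 + s^2*(20 - w) + s*(w^2 - 7*w - 18)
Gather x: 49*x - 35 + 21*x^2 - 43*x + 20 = 21*x^2 + 6*x - 15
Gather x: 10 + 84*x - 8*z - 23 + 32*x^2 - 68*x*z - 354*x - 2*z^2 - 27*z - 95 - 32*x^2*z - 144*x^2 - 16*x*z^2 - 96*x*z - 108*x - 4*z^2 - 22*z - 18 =x^2*(-32*z - 112) + x*(-16*z^2 - 164*z - 378) - 6*z^2 - 57*z - 126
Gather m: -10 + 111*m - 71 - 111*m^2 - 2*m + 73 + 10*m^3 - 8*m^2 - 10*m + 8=10*m^3 - 119*m^2 + 99*m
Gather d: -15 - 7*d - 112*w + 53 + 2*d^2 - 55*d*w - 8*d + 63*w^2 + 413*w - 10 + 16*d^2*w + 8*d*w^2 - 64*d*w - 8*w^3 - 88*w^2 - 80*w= d^2*(16*w + 2) + d*(8*w^2 - 119*w - 15) - 8*w^3 - 25*w^2 + 221*w + 28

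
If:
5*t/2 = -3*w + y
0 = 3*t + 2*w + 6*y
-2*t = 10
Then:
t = -5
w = 9/2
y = 1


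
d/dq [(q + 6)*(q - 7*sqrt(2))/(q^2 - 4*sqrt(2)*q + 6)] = (-2*(q + 6)*(q - 7*sqrt(2))*(q - 2*sqrt(2)) + (2*q - 7*sqrt(2) + 6)*(q^2 - 4*sqrt(2)*q + 6))/(q^2 - 4*sqrt(2)*q + 6)^2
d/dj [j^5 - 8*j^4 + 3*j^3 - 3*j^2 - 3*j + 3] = 5*j^4 - 32*j^3 + 9*j^2 - 6*j - 3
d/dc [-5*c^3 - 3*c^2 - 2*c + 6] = -15*c^2 - 6*c - 2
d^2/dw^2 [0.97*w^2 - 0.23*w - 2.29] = 1.94000000000000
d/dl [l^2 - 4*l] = 2*l - 4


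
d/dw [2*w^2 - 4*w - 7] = 4*w - 4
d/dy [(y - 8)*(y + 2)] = 2*y - 6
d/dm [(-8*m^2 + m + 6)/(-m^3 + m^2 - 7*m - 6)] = ((16*m - 1)*(m^3 - m^2 + 7*m + 6) + (-8*m^2 + m + 6)*(3*m^2 - 2*m + 7))/(m^3 - m^2 + 7*m + 6)^2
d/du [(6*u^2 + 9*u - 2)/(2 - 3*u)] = 6*(-3*u^2 + 4*u + 2)/(9*u^2 - 12*u + 4)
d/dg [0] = 0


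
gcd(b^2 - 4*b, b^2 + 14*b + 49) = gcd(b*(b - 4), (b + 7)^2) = 1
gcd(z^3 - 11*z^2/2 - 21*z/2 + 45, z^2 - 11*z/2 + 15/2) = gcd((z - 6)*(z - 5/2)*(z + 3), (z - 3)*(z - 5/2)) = z - 5/2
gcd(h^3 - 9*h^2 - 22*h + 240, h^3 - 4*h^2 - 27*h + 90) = h^2 - h - 30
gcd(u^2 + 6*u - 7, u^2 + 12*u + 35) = u + 7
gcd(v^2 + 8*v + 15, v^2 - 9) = v + 3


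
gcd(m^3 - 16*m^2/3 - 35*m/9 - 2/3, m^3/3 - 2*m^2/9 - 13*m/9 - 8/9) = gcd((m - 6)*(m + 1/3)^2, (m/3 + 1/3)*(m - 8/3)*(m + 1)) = 1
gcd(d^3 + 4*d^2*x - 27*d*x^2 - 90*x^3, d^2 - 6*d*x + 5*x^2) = -d + 5*x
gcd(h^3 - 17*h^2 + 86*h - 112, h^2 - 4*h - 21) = h - 7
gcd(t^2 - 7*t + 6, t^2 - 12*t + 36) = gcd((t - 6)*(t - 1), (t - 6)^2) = t - 6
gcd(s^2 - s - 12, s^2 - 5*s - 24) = s + 3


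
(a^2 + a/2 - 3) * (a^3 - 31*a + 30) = a^5 + a^4/2 - 34*a^3 + 29*a^2/2 + 108*a - 90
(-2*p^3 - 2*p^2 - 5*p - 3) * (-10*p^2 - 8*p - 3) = 20*p^5 + 36*p^4 + 72*p^3 + 76*p^2 + 39*p + 9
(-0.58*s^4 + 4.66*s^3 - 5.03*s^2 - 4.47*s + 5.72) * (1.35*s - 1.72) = -0.783*s^5 + 7.2886*s^4 - 14.8057*s^3 + 2.6171*s^2 + 15.4104*s - 9.8384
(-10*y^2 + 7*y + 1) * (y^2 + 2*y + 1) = -10*y^4 - 13*y^3 + 5*y^2 + 9*y + 1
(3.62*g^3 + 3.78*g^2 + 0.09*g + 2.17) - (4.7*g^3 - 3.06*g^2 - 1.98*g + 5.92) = -1.08*g^3 + 6.84*g^2 + 2.07*g - 3.75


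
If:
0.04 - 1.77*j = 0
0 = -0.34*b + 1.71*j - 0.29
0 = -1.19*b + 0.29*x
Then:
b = -0.74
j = 0.02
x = -3.03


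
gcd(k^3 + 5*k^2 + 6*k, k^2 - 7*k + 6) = 1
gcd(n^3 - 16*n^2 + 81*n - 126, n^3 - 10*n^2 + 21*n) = n^2 - 10*n + 21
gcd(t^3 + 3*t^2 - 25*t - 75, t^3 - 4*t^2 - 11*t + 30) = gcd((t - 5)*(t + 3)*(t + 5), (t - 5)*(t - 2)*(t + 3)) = t^2 - 2*t - 15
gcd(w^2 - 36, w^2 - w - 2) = 1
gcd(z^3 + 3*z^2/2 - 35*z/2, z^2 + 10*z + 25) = z + 5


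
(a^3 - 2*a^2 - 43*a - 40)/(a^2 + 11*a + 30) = (a^2 - 7*a - 8)/(a + 6)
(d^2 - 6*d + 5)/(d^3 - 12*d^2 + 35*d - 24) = (d - 5)/(d^2 - 11*d + 24)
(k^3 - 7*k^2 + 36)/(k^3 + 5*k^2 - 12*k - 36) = (k - 6)/(k + 6)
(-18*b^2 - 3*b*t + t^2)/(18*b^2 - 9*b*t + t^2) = (3*b + t)/(-3*b + t)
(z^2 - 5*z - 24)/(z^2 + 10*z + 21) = (z - 8)/(z + 7)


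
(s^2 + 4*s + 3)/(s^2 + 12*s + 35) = (s^2 + 4*s + 3)/(s^2 + 12*s + 35)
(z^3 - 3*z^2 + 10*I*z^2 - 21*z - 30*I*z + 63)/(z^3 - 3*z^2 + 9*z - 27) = (z + 7*I)/(z - 3*I)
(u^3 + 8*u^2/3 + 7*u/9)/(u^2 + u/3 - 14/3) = u*(3*u + 1)/(3*(u - 2))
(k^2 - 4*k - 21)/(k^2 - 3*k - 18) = (k - 7)/(k - 6)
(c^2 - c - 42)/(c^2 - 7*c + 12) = (c^2 - c - 42)/(c^2 - 7*c + 12)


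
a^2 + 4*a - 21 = (a - 3)*(a + 7)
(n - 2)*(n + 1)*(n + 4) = n^3 + 3*n^2 - 6*n - 8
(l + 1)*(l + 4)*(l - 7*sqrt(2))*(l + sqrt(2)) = l^4 - 6*sqrt(2)*l^3 + 5*l^3 - 30*sqrt(2)*l^2 - 10*l^2 - 70*l - 24*sqrt(2)*l - 56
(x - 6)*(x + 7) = x^2 + x - 42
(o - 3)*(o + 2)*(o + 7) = o^3 + 6*o^2 - 13*o - 42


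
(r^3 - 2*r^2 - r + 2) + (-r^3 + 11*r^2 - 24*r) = 9*r^2 - 25*r + 2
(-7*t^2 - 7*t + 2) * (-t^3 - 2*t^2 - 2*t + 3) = 7*t^5 + 21*t^4 + 26*t^3 - 11*t^2 - 25*t + 6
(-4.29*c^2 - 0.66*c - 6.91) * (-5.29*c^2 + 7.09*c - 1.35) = 22.6941*c^4 - 26.9247*c^3 + 37.666*c^2 - 48.1009*c + 9.3285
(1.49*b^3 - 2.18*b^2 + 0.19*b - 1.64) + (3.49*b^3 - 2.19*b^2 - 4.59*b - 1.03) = 4.98*b^3 - 4.37*b^2 - 4.4*b - 2.67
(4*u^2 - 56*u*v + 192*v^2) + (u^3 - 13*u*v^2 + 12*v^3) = u^3 + 4*u^2 - 13*u*v^2 - 56*u*v + 12*v^3 + 192*v^2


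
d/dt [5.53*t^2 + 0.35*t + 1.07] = 11.06*t + 0.35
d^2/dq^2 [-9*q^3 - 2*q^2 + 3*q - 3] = -54*q - 4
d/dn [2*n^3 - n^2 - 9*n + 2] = 6*n^2 - 2*n - 9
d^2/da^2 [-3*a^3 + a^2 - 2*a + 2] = 2 - 18*a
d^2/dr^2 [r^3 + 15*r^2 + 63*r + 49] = 6*r + 30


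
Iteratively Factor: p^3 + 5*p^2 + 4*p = (p + 4)*(p^2 + p) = p*(p + 4)*(p + 1)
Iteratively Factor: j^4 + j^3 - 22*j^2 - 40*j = (j - 5)*(j^3 + 6*j^2 + 8*j) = j*(j - 5)*(j^2 + 6*j + 8) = j*(j - 5)*(j + 2)*(j + 4)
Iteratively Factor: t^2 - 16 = (t - 4)*(t + 4)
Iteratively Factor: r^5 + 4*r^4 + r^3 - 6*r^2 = (r - 1)*(r^4 + 5*r^3 + 6*r^2) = r*(r - 1)*(r^3 + 5*r^2 + 6*r) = r*(r - 1)*(r + 3)*(r^2 + 2*r) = r^2*(r - 1)*(r + 3)*(r + 2)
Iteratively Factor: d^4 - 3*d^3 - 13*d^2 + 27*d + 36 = (d + 1)*(d^3 - 4*d^2 - 9*d + 36) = (d + 1)*(d + 3)*(d^2 - 7*d + 12) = (d - 4)*(d + 1)*(d + 3)*(d - 3)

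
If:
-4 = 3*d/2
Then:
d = -8/3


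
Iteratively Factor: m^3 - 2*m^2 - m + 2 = (m + 1)*(m^2 - 3*m + 2) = (m - 2)*(m + 1)*(m - 1)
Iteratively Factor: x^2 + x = (x + 1)*(x)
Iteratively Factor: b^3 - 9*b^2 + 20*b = (b - 5)*(b^2 - 4*b) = b*(b - 5)*(b - 4)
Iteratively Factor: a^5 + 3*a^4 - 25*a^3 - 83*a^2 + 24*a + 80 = (a - 1)*(a^4 + 4*a^3 - 21*a^2 - 104*a - 80) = (a - 1)*(a + 1)*(a^3 + 3*a^2 - 24*a - 80) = (a - 1)*(a + 1)*(a + 4)*(a^2 - a - 20) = (a - 5)*(a - 1)*(a + 1)*(a + 4)*(a + 4)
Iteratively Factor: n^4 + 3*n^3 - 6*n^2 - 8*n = (n)*(n^3 + 3*n^2 - 6*n - 8) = n*(n - 2)*(n^2 + 5*n + 4) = n*(n - 2)*(n + 1)*(n + 4)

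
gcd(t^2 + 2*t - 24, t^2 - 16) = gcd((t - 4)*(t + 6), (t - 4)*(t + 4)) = t - 4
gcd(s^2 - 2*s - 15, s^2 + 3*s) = s + 3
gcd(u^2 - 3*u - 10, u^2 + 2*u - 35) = u - 5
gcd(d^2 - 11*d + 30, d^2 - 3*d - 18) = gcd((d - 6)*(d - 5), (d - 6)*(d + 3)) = d - 6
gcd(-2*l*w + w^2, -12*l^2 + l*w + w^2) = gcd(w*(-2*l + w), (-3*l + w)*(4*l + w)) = 1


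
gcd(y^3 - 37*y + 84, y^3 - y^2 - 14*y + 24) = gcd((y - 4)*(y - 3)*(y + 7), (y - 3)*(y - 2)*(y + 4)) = y - 3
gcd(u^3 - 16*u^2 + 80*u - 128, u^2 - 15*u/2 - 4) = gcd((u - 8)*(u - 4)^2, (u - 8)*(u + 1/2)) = u - 8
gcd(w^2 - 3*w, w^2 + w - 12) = w - 3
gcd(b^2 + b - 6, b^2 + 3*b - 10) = b - 2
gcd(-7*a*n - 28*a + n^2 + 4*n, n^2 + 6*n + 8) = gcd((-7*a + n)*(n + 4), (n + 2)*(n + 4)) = n + 4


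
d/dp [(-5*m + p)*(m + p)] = -4*m + 2*p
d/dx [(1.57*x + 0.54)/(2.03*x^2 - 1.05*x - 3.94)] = (3.1871*x^2 - 1.6485*x - (1.57*x + 0.54)*(4.06*x - 1.05) - 6.1858)/(-2.03*x^2 + 1.05*x + 3.94)^2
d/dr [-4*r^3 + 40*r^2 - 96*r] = -12*r^2 + 80*r - 96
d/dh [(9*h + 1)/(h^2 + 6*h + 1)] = (-9*h^2 - 2*h + 3)/(h^4 + 12*h^3 + 38*h^2 + 12*h + 1)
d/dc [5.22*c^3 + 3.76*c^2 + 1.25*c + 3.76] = 15.66*c^2 + 7.52*c + 1.25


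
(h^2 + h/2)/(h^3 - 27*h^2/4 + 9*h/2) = 2*(2*h + 1)/(4*h^2 - 27*h + 18)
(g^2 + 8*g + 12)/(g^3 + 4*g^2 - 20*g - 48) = 1/(g - 4)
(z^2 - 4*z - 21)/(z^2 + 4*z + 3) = (z - 7)/(z + 1)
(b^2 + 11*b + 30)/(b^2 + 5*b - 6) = (b + 5)/(b - 1)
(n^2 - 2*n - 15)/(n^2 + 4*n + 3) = (n - 5)/(n + 1)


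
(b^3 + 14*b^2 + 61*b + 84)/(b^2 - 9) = (b^2 + 11*b + 28)/(b - 3)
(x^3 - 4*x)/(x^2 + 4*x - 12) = x*(x + 2)/(x + 6)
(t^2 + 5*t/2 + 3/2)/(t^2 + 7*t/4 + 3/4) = 2*(2*t + 3)/(4*t + 3)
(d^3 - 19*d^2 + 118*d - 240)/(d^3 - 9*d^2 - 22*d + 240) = (d - 5)/(d + 5)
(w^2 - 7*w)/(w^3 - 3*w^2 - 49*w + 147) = w/(w^2 + 4*w - 21)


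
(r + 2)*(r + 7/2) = r^2 + 11*r/2 + 7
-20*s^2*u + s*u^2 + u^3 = u*(-4*s + u)*(5*s + u)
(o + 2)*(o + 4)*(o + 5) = o^3 + 11*o^2 + 38*o + 40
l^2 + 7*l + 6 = (l + 1)*(l + 6)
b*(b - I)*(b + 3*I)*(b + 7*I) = b^4 + 9*I*b^3 - 11*b^2 + 21*I*b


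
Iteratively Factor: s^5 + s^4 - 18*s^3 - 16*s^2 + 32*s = (s - 1)*(s^4 + 2*s^3 - 16*s^2 - 32*s) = (s - 1)*(s + 2)*(s^3 - 16*s) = (s - 1)*(s + 2)*(s + 4)*(s^2 - 4*s) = (s - 4)*(s - 1)*(s + 2)*(s + 4)*(s)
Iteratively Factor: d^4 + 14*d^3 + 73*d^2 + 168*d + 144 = (d + 3)*(d^3 + 11*d^2 + 40*d + 48) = (d + 3)*(d + 4)*(d^2 + 7*d + 12) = (d + 3)^2*(d + 4)*(d + 4)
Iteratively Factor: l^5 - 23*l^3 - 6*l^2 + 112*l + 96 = (l - 4)*(l^4 + 4*l^3 - 7*l^2 - 34*l - 24) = (l - 4)*(l + 1)*(l^3 + 3*l^2 - 10*l - 24) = (l - 4)*(l + 1)*(l + 2)*(l^2 + l - 12) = (l - 4)*(l + 1)*(l + 2)*(l + 4)*(l - 3)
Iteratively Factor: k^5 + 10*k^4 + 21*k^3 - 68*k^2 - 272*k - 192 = (k + 4)*(k^4 + 6*k^3 - 3*k^2 - 56*k - 48) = (k + 1)*(k + 4)*(k^3 + 5*k^2 - 8*k - 48) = (k + 1)*(k + 4)^2*(k^2 + k - 12) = (k + 1)*(k + 4)^3*(k - 3)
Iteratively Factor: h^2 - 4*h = (h - 4)*(h)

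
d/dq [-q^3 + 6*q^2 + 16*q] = -3*q^2 + 12*q + 16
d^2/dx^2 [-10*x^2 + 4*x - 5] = -20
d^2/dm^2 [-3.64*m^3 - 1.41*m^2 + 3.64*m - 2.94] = -21.84*m - 2.82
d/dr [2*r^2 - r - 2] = 4*r - 1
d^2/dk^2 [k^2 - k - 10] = 2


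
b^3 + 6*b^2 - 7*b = b*(b - 1)*(b + 7)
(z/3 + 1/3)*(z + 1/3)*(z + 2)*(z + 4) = z^4/3 + 22*z^3/9 + 49*z^2/9 + 38*z/9 + 8/9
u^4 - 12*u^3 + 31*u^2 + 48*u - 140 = (u - 7)*(u - 5)*(u - 2)*(u + 2)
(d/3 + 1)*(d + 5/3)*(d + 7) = d^3/3 + 35*d^2/9 + 113*d/9 + 35/3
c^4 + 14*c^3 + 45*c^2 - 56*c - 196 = (c - 2)*(c + 2)*(c + 7)^2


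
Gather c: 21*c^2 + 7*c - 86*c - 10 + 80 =21*c^2 - 79*c + 70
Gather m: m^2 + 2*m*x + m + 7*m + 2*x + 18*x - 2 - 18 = m^2 + m*(2*x + 8) + 20*x - 20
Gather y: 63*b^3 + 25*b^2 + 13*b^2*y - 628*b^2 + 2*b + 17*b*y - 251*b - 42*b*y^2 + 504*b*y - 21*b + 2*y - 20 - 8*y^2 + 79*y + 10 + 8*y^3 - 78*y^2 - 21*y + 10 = 63*b^3 - 603*b^2 - 270*b + 8*y^3 + y^2*(-42*b - 86) + y*(13*b^2 + 521*b + 60)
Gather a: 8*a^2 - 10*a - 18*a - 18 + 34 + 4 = 8*a^2 - 28*a + 20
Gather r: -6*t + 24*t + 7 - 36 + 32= 18*t + 3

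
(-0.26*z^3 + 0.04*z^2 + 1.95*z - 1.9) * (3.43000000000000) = -0.8918*z^3 + 0.1372*z^2 + 6.6885*z - 6.517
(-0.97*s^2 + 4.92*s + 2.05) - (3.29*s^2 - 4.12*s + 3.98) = -4.26*s^2 + 9.04*s - 1.93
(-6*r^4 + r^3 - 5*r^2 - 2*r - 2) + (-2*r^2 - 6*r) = -6*r^4 + r^3 - 7*r^2 - 8*r - 2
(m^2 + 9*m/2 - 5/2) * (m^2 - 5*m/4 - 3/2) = m^4 + 13*m^3/4 - 77*m^2/8 - 29*m/8 + 15/4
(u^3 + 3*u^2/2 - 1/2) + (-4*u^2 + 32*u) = u^3 - 5*u^2/2 + 32*u - 1/2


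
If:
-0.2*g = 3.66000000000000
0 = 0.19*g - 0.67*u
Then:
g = -18.30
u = -5.19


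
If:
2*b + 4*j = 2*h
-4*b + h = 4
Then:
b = 2*j/3 - 4/3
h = 8*j/3 - 4/3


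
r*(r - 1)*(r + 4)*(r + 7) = r^4 + 10*r^3 + 17*r^2 - 28*r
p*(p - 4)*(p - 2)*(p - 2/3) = p^4 - 20*p^3/3 + 12*p^2 - 16*p/3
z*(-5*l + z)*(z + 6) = -5*l*z^2 - 30*l*z + z^3 + 6*z^2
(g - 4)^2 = g^2 - 8*g + 16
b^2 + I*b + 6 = (b - 2*I)*(b + 3*I)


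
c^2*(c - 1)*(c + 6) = c^4 + 5*c^3 - 6*c^2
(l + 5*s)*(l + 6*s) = l^2 + 11*l*s + 30*s^2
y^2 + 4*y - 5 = (y - 1)*(y + 5)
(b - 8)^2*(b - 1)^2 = b^4 - 18*b^3 + 97*b^2 - 144*b + 64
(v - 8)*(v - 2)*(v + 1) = v^3 - 9*v^2 + 6*v + 16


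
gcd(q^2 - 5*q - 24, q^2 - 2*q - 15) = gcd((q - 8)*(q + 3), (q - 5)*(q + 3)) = q + 3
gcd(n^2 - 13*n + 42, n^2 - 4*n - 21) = n - 7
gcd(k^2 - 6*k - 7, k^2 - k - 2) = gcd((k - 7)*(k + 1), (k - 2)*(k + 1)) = k + 1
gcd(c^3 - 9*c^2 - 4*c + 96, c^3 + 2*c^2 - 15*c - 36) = c^2 - c - 12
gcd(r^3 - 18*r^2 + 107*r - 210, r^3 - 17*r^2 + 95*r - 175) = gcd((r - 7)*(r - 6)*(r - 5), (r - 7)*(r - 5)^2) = r^2 - 12*r + 35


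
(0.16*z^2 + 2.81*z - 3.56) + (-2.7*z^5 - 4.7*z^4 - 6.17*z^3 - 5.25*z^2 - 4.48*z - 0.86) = -2.7*z^5 - 4.7*z^4 - 6.17*z^3 - 5.09*z^2 - 1.67*z - 4.42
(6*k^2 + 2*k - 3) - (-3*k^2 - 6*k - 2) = 9*k^2 + 8*k - 1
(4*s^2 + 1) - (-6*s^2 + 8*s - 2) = 10*s^2 - 8*s + 3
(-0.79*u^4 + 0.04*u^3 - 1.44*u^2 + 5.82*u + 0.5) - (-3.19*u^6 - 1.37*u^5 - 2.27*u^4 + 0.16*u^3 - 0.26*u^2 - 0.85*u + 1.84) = 3.19*u^6 + 1.37*u^5 + 1.48*u^4 - 0.12*u^3 - 1.18*u^2 + 6.67*u - 1.34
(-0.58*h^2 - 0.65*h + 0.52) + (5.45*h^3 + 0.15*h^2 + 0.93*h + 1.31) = 5.45*h^3 - 0.43*h^2 + 0.28*h + 1.83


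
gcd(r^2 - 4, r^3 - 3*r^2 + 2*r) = r - 2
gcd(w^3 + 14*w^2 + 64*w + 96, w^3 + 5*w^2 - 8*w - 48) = w^2 + 8*w + 16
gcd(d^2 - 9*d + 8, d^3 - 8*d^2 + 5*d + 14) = 1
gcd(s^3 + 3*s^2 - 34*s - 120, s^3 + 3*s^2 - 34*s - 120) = s^3 + 3*s^2 - 34*s - 120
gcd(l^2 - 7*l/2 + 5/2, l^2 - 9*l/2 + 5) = l - 5/2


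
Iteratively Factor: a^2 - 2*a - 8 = (a + 2)*(a - 4)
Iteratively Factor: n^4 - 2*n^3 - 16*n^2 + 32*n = (n + 4)*(n^3 - 6*n^2 + 8*n) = (n - 4)*(n + 4)*(n^2 - 2*n) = (n - 4)*(n - 2)*(n + 4)*(n)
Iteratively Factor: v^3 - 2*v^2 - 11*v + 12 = (v - 1)*(v^2 - v - 12) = (v - 4)*(v - 1)*(v + 3)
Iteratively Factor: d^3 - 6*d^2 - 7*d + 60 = (d - 5)*(d^2 - d - 12) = (d - 5)*(d + 3)*(d - 4)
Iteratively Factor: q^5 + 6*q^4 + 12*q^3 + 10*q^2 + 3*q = (q + 1)*(q^4 + 5*q^3 + 7*q^2 + 3*q) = (q + 1)^2*(q^3 + 4*q^2 + 3*q) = (q + 1)^3*(q^2 + 3*q) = q*(q + 1)^3*(q + 3)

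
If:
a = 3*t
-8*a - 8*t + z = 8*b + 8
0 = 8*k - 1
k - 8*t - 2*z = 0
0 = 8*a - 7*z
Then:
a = 21/832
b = -857/832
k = 1/8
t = 7/832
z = 3/104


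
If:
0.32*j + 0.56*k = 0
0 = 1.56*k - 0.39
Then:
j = -0.44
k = 0.25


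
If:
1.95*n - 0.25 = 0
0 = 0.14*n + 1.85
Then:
No Solution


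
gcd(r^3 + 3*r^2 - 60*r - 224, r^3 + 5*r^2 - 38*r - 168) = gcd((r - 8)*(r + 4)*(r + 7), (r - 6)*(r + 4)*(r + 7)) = r^2 + 11*r + 28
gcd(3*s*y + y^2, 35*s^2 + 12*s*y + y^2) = 1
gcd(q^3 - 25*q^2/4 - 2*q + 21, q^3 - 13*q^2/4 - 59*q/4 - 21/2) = q^2 - 17*q/4 - 21/2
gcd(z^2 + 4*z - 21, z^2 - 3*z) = z - 3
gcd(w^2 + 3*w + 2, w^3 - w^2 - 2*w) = w + 1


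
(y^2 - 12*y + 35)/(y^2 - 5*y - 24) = (-y^2 + 12*y - 35)/(-y^2 + 5*y + 24)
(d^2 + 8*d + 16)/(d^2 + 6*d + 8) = (d + 4)/(d + 2)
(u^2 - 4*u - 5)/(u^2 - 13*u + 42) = (u^2 - 4*u - 5)/(u^2 - 13*u + 42)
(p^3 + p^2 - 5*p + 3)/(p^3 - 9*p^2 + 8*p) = (p^2 + 2*p - 3)/(p*(p - 8))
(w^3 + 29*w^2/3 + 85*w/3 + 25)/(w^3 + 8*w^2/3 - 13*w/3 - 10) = (w + 5)/(w - 2)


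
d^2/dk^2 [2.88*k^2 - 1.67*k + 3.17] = 5.76000000000000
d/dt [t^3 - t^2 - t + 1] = 3*t^2 - 2*t - 1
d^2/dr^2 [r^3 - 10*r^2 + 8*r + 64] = 6*r - 20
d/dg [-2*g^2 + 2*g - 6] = 2 - 4*g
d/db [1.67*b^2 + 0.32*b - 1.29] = 3.34*b + 0.32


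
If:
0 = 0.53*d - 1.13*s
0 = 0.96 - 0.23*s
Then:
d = 8.90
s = 4.17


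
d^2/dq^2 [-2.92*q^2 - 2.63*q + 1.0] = -5.84000000000000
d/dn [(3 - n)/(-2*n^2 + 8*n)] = (-n^2 + 6*n - 12)/(2*n^2*(n^2 - 8*n + 16))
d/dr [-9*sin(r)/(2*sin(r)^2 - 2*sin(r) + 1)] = -9*cos(r)*cos(2*r)/(2*sin(r) + cos(2*r) - 2)^2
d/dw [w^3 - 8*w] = 3*w^2 - 8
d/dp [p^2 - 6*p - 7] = 2*p - 6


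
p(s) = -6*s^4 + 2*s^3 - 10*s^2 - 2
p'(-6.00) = 5520.00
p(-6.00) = -8570.00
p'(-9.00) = 18162.00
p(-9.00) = -41636.00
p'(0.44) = -9.68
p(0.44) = -3.99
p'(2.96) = -629.05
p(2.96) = -498.34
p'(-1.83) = 203.78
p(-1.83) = -115.04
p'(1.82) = -161.21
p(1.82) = -88.90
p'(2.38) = -337.16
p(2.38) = -224.19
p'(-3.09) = 827.18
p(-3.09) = -703.49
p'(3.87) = -1378.59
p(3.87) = -1381.69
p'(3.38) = -925.80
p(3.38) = -822.12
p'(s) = -24*s^3 + 6*s^2 - 20*s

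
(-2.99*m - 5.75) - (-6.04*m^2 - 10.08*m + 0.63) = 6.04*m^2 + 7.09*m - 6.38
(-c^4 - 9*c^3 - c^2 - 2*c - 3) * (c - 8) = -c^5 - c^4 + 71*c^3 + 6*c^2 + 13*c + 24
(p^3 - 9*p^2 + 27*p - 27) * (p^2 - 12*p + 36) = p^5 - 21*p^4 + 171*p^3 - 675*p^2 + 1296*p - 972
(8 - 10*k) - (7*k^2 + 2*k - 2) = -7*k^2 - 12*k + 10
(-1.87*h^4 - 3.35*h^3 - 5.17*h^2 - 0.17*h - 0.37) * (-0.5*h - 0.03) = 0.935*h^5 + 1.7311*h^4 + 2.6855*h^3 + 0.2401*h^2 + 0.1901*h + 0.0111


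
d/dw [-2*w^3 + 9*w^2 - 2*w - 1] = -6*w^2 + 18*w - 2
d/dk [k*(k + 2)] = 2*k + 2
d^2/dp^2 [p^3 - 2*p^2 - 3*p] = 6*p - 4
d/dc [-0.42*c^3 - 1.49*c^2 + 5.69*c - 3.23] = -1.26*c^2 - 2.98*c + 5.69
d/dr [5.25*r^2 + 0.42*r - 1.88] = 10.5*r + 0.42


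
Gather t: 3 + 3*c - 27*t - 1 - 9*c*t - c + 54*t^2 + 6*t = 2*c + 54*t^2 + t*(-9*c - 21) + 2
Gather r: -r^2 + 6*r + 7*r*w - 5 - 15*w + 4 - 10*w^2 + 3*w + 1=-r^2 + r*(7*w + 6) - 10*w^2 - 12*w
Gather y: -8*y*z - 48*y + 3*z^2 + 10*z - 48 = y*(-8*z - 48) + 3*z^2 + 10*z - 48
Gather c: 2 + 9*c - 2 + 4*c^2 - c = 4*c^2 + 8*c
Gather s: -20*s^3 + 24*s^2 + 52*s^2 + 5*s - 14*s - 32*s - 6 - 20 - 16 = -20*s^3 + 76*s^2 - 41*s - 42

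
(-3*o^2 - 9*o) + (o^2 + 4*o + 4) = -2*o^2 - 5*o + 4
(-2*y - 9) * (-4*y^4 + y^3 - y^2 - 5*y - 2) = 8*y^5 + 34*y^4 - 7*y^3 + 19*y^2 + 49*y + 18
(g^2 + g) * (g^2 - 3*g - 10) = g^4 - 2*g^3 - 13*g^2 - 10*g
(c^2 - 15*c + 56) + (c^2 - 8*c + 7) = 2*c^2 - 23*c + 63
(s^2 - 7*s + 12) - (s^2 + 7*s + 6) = 6 - 14*s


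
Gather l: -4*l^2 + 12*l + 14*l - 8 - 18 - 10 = -4*l^2 + 26*l - 36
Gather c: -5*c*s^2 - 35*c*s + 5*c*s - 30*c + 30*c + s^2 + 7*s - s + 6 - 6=c*(-5*s^2 - 30*s) + s^2 + 6*s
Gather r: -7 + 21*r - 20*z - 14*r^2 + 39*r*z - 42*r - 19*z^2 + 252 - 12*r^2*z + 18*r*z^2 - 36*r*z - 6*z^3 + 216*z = r^2*(-12*z - 14) + r*(18*z^2 + 3*z - 21) - 6*z^3 - 19*z^2 + 196*z + 245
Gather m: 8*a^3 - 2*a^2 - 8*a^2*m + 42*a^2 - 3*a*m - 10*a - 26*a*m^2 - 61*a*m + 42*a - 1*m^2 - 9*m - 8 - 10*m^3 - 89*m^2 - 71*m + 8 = 8*a^3 + 40*a^2 + 32*a - 10*m^3 + m^2*(-26*a - 90) + m*(-8*a^2 - 64*a - 80)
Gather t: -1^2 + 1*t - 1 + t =2*t - 2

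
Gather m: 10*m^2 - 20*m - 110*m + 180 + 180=10*m^2 - 130*m + 360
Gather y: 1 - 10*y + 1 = 2 - 10*y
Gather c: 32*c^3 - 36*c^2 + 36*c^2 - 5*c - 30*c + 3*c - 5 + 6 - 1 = 32*c^3 - 32*c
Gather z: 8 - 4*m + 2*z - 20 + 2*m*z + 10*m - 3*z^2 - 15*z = 6*m - 3*z^2 + z*(2*m - 13) - 12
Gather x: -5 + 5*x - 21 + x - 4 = 6*x - 30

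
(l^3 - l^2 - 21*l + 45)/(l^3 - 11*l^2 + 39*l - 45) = (l + 5)/(l - 5)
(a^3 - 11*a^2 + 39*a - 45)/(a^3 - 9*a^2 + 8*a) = (a^3 - 11*a^2 + 39*a - 45)/(a*(a^2 - 9*a + 8))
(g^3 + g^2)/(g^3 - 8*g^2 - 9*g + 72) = g^2*(g + 1)/(g^3 - 8*g^2 - 9*g + 72)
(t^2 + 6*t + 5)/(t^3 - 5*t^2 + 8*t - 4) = (t^2 + 6*t + 5)/(t^3 - 5*t^2 + 8*t - 4)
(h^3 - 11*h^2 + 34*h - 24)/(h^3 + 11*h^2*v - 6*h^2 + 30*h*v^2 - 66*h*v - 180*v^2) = (h^2 - 5*h + 4)/(h^2 + 11*h*v + 30*v^2)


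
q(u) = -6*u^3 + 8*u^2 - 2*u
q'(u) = -18*u^2 + 16*u - 2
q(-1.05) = 17.87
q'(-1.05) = -38.64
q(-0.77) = 9.02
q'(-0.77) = -24.99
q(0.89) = 0.33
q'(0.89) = -2.02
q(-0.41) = 2.58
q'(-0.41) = -11.59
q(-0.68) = 6.95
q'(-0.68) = -21.20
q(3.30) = -135.10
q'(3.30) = -145.22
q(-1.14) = 21.57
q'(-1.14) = -43.63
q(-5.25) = 1099.22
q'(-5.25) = -582.12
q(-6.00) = 1596.00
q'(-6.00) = -746.00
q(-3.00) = 240.00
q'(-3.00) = -212.00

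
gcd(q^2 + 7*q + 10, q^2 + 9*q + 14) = q + 2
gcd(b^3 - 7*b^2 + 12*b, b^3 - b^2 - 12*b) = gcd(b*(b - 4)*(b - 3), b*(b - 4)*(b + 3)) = b^2 - 4*b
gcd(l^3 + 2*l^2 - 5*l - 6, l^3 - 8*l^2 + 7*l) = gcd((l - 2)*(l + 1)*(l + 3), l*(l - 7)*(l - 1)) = 1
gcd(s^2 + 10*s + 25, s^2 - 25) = s + 5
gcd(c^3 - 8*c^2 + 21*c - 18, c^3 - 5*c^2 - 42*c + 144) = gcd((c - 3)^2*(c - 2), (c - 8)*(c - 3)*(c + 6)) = c - 3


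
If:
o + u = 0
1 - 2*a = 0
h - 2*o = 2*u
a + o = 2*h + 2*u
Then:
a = 1/2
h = 0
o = -1/6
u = 1/6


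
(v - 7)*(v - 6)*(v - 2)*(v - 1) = v^4 - 16*v^3 + 83*v^2 - 152*v + 84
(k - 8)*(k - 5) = k^2 - 13*k + 40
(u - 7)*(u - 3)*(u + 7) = u^3 - 3*u^2 - 49*u + 147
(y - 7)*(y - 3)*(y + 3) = y^3 - 7*y^2 - 9*y + 63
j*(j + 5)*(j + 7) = j^3 + 12*j^2 + 35*j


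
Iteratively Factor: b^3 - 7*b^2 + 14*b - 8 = (b - 2)*(b^2 - 5*b + 4) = (b - 4)*(b - 2)*(b - 1)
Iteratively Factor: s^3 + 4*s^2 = (s)*(s^2 + 4*s) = s*(s + 4)*(s)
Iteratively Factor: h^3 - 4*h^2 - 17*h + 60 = (h - 5)*(h^2 + h - 12) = (h - 5)*(h + 4)*(h - 3)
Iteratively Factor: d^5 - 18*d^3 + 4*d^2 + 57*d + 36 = (d - 3)*(d^4 + 3*d^3 - 9*d^2 - 23*d - 12) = (d - 3)^2*(d^3 + 6*d^2 + 9*d + 4) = (d - 3)^2*(d + 1)*(d^2 + 5*d + 4) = (d - 3)^2*(d + 1)^2*(d + 4)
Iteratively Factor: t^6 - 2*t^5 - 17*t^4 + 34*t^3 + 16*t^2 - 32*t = (t - 2)*(t^5 - 17*t^3 + 16*t) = (t - 2)*(t + 4)*(t^4 - 4*t^3 - t^2 + 4*t) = t*(t - 2)*(t + 4)*(t^3 - 4*t^2 - t + 4) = t*(t - 4)*(t - 2)*(t + 4)*(t^2 - 1) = t*(t - 4)*(t - 2)*(t + 1)*(t + 4)*(t - 1)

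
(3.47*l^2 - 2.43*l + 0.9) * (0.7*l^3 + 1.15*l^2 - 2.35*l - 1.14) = 2.429*l^5 + 2.2895*l^4 - 10.319*l^3 + 2.7897*l^2 + 0.6552*l - 1.026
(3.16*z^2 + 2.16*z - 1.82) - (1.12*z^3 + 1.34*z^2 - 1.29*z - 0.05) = -1.12*z^3 + 1.82*z^2 + 3.45*z - 1.77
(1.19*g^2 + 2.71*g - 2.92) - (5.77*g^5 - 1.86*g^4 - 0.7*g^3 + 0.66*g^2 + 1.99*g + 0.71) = -5.77*g^5 + 1.86*g^4 + 0.7*g^3 + 0.53*g^2 + 0.72*g - 3.63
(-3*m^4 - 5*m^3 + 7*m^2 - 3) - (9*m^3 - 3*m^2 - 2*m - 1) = -3*m^4 - 14*m^3 + 10*m^2 + 2*m - 2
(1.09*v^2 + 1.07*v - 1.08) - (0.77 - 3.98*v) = 1.09*v^2 + 5.05*v - 1.85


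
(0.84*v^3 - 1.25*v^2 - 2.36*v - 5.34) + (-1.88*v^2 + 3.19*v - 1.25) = 0.84*v^3 - 3.13*v^2 + 0.83*v - 6.59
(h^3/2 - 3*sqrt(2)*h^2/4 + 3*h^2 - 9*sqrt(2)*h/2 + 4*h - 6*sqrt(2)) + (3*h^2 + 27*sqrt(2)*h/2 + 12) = h^3/2 - 3*sqrt(2)*h^2/4 + 6*h^2 + 4*h + 9*sqrt(2)*h - 6*sqrt(2) + 12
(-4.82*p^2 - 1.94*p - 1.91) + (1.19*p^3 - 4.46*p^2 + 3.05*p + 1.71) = 1.19*p^3 - 9.28*p^2 + 1.11*p - 0.2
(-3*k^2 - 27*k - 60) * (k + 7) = -3*k^3 - 48*k^2 - 249*k - 420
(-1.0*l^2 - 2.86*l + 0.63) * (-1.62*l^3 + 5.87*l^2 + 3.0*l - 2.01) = 1.62*l^5 - 1.2368*l^4 - 20.8088*l^3 - 2.8719*l^2 + 7.6386*l - 1.2663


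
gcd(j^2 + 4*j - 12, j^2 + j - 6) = j - 2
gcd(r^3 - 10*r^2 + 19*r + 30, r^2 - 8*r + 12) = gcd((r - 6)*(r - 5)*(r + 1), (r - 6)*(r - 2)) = r - 6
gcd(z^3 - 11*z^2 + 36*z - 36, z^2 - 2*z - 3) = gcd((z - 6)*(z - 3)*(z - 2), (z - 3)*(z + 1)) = z - 3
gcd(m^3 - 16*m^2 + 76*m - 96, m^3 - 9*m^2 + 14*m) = m - 2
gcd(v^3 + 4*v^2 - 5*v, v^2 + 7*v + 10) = v + 5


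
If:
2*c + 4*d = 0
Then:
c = -2*d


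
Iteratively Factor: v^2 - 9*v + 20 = (v - 5)*(v - 4)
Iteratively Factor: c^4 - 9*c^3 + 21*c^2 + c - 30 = (c - 2)*(c^3 - 7*c^2 + 7*c + 15) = (c - 3)*(c - 2)*(c^2 - 4*c - 5) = (c - 3)*(c - 2)*(c + 1)*(c - 5)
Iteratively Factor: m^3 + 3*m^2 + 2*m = (m)*(m^2 + 3*m + 2) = m*(m + 2)*(m + 1)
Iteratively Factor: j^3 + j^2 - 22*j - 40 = (j + 4)*(j^2 - 3*j - 10) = (j - 5)*(j + 4)*(j + 2)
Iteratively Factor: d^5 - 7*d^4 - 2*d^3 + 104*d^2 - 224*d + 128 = (d - 1)*(d^4 - 6*d^3 - 8*d^2 + 96*d - 128) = (d - 2)*(d - 1)*(d^3 - 4*d^2 - 16*d + 64) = (d - 2)*(d - 1)*(d + 4)*(d^2 - 8*d + 16) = (d - 4)*(d - 2)*(d - 1)*(d + 4)*(d - 4)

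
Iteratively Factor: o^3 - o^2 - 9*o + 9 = (o - 3)*(o^2 + 2*o - 3) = (o - 3)*(o + 3)*(o - 1)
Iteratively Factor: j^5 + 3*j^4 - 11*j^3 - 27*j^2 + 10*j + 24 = (j - 1)*(j^4 + 4*j^3 - 7*j^2 - 34*j - 24) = (j - 1)*(j + 2)*(j^3 + 2*j^2 - 11*j - 12) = (j - 3)*(j - 1)*(j + 2)*(j^2 + 5*j + 4) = (j - 3)*(j - 1)*(j + 2)*(j + 4)*(j + 1)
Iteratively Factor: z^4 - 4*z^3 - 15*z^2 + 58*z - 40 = (z - 1)*(z^3 - 3*z^2 - 18*z + 40) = (z - 1)*(z + 4)*(z^2 - 7*z + 10) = (z - 2)*(z - 1)*(z + 4)*(z - 5)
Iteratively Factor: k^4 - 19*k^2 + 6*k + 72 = (k - 3)*(k^3 + 3*k^2 - 10*k - 24) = (k - 3)^2*(k^2 + 6*k + 8) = (k - 3)^2*(k + 4)*(k + 2)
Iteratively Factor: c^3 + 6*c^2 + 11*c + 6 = (c + 3)*(c^2 + 3*c + 2) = (c + 1)*(c + 3)*(c + 2)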